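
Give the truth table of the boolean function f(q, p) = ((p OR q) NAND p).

q | p | Output
--------------
0 | 0 | 1
0 | 1 | 0
1 | 0 | 1
1 | 1 | 0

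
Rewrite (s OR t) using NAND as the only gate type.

((s NAND s) NAND (t NAND t))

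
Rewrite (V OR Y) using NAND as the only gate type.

((V NAND V) NAND (Y NAND Y))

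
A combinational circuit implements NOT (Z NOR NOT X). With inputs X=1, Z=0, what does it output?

Substituting: NOT (0 NOR NOT 1)
= 0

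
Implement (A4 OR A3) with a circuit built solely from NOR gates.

((A4 NOR A3) NOR (A4 NOR A3))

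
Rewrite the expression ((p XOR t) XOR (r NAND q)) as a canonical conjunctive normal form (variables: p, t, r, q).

(p OR t OR NOT r OR NOT q) AND (p OR NOT t OR r OR q) AND (p OR NOT t OR r OR NOT q) AND (p OR NOT t OR NOT r OR q) AND (NOT p OR t OR r OR q) AND (NOT p OR t OR r OR NOT q) AND (NOT p OR t OR NOT r OR q) AND (NOT p OR NOT t OR NOT r OR NOT q)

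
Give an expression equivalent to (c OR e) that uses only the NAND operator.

((c NAND c) NAND (e NAND e))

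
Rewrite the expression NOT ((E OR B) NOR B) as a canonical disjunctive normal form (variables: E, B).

(NOT E AND B) OR (E AND NOT B) OR (E AND B)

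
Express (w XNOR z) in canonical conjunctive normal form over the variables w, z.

(w OR NOT z) AND (NOT w OR z)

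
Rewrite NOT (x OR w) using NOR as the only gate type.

(((x NOR w) NOR (x NOR w)) NOR ((x NOR w) NOR (x NOR w)))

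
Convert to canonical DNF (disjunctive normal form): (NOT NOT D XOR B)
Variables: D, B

(NOT D AND B) OR (D AND NOT B)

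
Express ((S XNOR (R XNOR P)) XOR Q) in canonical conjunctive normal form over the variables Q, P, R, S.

(Q OR P OR R OR S) AND (Q OR P OR NOT R OR NOT S) AND (Q OR NOT P OR R OR NOT S) AND (Q OR NOT P OR NOT R OR S) AND (NOT Q OR P OR R OR NOT S) AND (NOT Q OR P OR NOT R OR S) AND (NOT Q OR NOT P OR R OR S) AND (NOT Q OR NOT P OR NOT R OR NOT S)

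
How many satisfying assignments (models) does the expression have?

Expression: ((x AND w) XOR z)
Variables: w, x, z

Satisfying assignments: (0,0,1), (0,1,1), (1,0,1), (1,1,0)
Count: 4 out of 8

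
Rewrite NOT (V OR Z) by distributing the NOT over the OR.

NOT V AND NOT Z
De Morgan's: NOT(OR of terms) = AND of negations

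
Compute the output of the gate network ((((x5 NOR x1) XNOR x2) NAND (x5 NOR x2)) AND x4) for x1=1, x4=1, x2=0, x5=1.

Substituting: ((((1 NOR 1) XNOR 0) NAND (1 NOR 0)) AND 1)
= 1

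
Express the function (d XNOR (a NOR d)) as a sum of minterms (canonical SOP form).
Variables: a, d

Σm(2) = (a AND NOT d)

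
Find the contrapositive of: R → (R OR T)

Contrapositive: NOT (R OR T) → NOT R
Note: A statement and its contrapositive are logically equivalent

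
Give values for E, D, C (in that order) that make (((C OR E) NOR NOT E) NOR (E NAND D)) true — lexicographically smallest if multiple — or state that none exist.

E=1, D=1, C=0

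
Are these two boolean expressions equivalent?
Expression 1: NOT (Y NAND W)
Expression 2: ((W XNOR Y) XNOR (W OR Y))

Yes, they are equivalent — the two output columns agree on all 4 assignments:
Y | W | Expression 1 | Expression 2
-----------------------------------
0 | 0 | 0 | 0
0 | 1 | 0 | 0
1 | 0 | 0 | 0
1 | 1 | 1 | 1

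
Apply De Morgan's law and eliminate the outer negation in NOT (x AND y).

NOT x OR NOT y
De Morgan's: NOT(AND of terms) = OR of negations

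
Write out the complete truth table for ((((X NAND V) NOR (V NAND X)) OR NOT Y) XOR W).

W | V | Y | X | Output
----------------------
0 | 0 | 0 | 0 | 1
0 | 0 | 0 | 1 | 1
0 | 0 | 1 | 0 | 0
0 | 0 | 1 | 1 | 0
0 | 1 | 0 | 0 | 1
0 | 1 | 0 | 1 | 1
0 | 1 | 1 | 0 | 0
0 | 1 | 1 | 1 | 1
1 | 0 | 0 | 0 | 0
1 | 0 | 0 | 1 | 0
1 | 0 | 1 | 0 | 1
1 | 0 | 1 | 1 | 1
1 | 1 | 0 | 0 | 0
1 | 1 | 0 | 1 | 0
1 | 1 | 1 | 0 | 1
1 | 1 | 1 | 1 | 0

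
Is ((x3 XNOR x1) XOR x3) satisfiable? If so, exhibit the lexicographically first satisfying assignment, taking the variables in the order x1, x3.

x1=0, x3=0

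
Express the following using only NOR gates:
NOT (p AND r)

(((p NOR p) NOR (r NOR r)) NOR ((p NOR p) NOR (r NOR r)))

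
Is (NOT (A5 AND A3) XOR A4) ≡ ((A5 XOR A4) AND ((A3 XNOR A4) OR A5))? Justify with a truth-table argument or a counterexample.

No. Counterexample: with A4=0, A5=0, A3=0, Expression 1 = 1 but Expression 2 = 0.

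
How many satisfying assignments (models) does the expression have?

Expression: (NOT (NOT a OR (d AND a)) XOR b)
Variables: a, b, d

Satisfying assignments: (0,1,0), (0,1,1), (1,0,0), (1,1,1)
Count: 4 out of 8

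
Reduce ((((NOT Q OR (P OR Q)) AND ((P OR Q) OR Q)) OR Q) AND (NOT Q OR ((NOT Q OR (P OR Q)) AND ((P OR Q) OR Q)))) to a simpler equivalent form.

By distribution ((E OR v) AND (E OR NOT v) = E) then distribution ((E OR v) AND (E OR NOT v) = E):
= (P OR Q)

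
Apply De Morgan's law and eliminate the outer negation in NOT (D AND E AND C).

NOT D OR NOT E OR NOT C
De Morgan's: NOT(AND of terms) = OR of negations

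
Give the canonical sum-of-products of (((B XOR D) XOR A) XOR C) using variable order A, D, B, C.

Σm(1, 2, 4, 7, 8, 11, 13, 14) = (NOT A AND NOT D AND NOT B AND C) OR (NOT A AND NOT D AND B AND NOT C) OR (NOT A AND D AND NOT B AND NOT C) OR (NOT A AND D AND B AND C) OR (A AND NOT D AND NOT B AND NOT C) OR (A AND NOT D AND B AND C) OR (A AND D AND NOT B AND C) OR (A AND D AND B AND NOT C)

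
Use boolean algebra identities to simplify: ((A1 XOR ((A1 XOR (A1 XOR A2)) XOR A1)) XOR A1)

By XOR self-cancellation ((E XOR v) XOR v = E) then XOR self-cancellation ((E XOR v) XOR v = E):
= (A1 XOR A2)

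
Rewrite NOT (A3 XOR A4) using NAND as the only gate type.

(((A3 NAND (A3 NAND A4)) NAND (A4 NAND (A3 NAND A4))) NAND ((A3 NAND (A3 NAND A4)) NAND (A4 NAND (A3 NAND A4))))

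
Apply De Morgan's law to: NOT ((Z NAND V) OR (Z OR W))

NOT (Z NAND V) AND NOT (Z OR W)
De Morgan's: NOT(OR of terms) = AND of negations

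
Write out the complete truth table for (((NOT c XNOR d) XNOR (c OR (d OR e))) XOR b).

c | e | d | b | Output
----------------------
0 | 0 | 0 | 0 | 1
0 | 0 | 0 | 1 | 0
0 | 0 | 1 | 0 | 1
0 | 0 | 1 | 1 | 0
0 | 1 | 0 | 0 | 0
0 | 1 | 0 | 1 | 1
0 | 1 | 1 | 0 | 1
0 | 1 | 1 | 1 | 0
1 | 0 | 0 | 0 | 1
1 | 0 | 0 | 1 | 0
1 | 0 | 1 | 0 | 0
1 | 0 | 1 | 1 | 1
1 | 1 | 0 | 0 | 1
1 | 1 | 0 | 1 | 0
1 | 1 | 1 | 0 | 0
1 | 1 | 1 | 1 | 1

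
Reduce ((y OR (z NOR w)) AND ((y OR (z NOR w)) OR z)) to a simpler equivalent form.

By absorption (E AND (E OR v) = E):
= (y OR (z NOR w))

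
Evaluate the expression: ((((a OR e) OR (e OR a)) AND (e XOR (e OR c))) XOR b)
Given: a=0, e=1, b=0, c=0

Substituting: ((((0 OR 1) OR (1 OR 0)) AND (1 XOR (1 OR 0))) XOR 0)
= 0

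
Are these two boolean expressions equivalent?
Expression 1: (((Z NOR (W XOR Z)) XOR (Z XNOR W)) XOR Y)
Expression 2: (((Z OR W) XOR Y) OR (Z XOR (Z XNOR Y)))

No. Counterexample: with W=0, Z=0, Y=0, Expression 1 = 0 but Expression 2 = 1.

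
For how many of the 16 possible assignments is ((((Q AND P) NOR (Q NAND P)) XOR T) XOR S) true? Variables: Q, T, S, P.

Satisfying assignments: (0,0,1,0), (0,0,1,1), (0,1,0,0), (0,1,0,1), (1,0,1,0), (1,0,1,1), (1,1,0,0), (1,1,0,1)
Count: 8 out of 16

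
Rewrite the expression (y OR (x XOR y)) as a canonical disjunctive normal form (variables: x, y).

(NOT x AND y) OR (x AND NOT y) OR (x AND y)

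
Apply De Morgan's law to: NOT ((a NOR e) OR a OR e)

NOT (a NOR e) AND NOT a AND NOT e
De Morgan's: NOT(OR of terms) = AND of negations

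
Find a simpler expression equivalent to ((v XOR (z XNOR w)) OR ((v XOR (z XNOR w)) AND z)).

By absorption (E OR (E AND v) = E):
= (v XOR (z XNOR w))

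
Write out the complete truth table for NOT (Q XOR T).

Q | T | Output
--------------
0 | 0 | 1
0 | 1 | 0
1 | 0 | 0
1 | 1 | 1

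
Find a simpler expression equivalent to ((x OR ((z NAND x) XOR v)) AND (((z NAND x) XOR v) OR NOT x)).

By distribution ((E OR v) AND (E OR NOT v) = E):
= ((z NAND x) XOR v)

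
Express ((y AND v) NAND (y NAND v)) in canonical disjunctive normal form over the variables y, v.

(NOT y AND NOT v) OR (NOT y AND v) OR (y AND NOT v) OR (y AND v)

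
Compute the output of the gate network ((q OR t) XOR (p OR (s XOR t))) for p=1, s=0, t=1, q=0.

Substituting: ((0 OR 1) XOR (1 OR (0 XOR 1)))
= 0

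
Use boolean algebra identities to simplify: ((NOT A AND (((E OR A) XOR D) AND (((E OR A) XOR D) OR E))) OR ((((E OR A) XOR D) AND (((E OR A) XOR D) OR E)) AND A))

By distribution ((E AND v) OR (E AND NOT v) = E) then absorption (E AND (E OR v) = E):
= ((E OR A) XOR D)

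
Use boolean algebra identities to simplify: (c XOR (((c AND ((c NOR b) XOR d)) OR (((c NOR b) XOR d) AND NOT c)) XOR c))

By XOR self-cancellation ((E XOR v) XOR v = E) then distribution ((E AND v) OR (E AND NOT v) = E):
= ((c NOR b) XOR d)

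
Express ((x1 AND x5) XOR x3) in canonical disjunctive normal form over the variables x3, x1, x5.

(NOT x3 AND x1 AND x5) OR (x3 AND NOT x1 AND NOT x5) OR (x3 AND NOT x1 AND x5) OR (x3 AND x1 AND NOT x5)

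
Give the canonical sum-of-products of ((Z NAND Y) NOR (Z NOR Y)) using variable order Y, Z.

Σm(3) = (Y AND Z)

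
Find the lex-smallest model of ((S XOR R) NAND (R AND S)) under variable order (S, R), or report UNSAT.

S=0, R=0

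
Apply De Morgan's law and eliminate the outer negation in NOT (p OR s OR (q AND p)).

NOT p AND NOT s AND NOT (q AND p)
De Morgan's: NOT(OR of terms) = AND of negations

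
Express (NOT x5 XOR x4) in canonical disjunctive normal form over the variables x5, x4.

(NOT x5 AND NOT x4) OR (x5 AND x4)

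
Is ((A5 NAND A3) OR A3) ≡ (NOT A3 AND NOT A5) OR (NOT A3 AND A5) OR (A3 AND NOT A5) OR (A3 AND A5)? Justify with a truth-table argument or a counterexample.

Yes, they are equivalent — the two output columns agree on all 4 assignments:
A3 | A5 | Expression 1 | Expression 2
-------------------------------------
0 | 0 | 1 | 1
0 | 1 | 1 | 1
1 | 0 | 1 | 1
1 | 1 | 1 | 1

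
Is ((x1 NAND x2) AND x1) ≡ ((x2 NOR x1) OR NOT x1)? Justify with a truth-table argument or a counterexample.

No. Counterexample: with x1=0, x2=0, Expression 1 = 0 but Expression 2 = 1.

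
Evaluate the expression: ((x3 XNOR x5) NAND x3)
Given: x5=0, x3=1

Substituting: ((1 XNOR 0) NAND 1)
= 1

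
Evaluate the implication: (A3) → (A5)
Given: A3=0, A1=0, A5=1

Antecedent (A3) = 0; consequent (A5) = 1.
0 → 1 = 1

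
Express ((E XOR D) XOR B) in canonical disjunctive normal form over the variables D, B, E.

(NOT D AND NOT B AND E) OR (NOT D AND B AND NOT E) OR (D AND NOT B AND NOT E) OR (D AND B AND E)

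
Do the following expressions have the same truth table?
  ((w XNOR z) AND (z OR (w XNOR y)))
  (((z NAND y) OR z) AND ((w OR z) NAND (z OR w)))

No. Counterexample: with z=0, w=0, y=1, Expression 1 = 0 but Expression 2 = 1.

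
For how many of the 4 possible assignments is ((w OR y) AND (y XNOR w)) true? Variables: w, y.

Satisfying assignments: (1,1)
Count: 1 out of 4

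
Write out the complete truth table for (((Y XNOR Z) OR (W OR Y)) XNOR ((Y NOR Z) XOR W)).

Z | Y | W | Output
------------------
0 | 0 | 0 | 1
0 | 0 | 1 | 0
0 | 1 | 0 | 0
0 | 1 | 1 | 1
1 | 0 | 0 | 1
1 | 0 | 1 | 1
1 | 1 | 0 | 0
1 | 1 | 1 | 1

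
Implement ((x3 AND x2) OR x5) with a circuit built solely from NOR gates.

((((x3 NOR x3) NOR (x2 NOR x2)) NOR x5) NOR (((x3 NOR x3) NOR (x2 NOR x2)) NOR x5))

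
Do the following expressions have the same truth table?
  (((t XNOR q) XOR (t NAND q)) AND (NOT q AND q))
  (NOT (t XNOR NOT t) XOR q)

No. Counterexample: with q=0, t=0, Expression 1 = 0 but Expression 2 = 1.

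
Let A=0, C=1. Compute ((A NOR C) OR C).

Substituting: ((0 NOR 1) OR 1)
= 1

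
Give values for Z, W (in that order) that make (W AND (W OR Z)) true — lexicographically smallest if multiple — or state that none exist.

Z=0, W=1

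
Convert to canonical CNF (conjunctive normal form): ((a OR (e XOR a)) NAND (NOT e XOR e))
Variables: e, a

(e OR NOT a) AND (NOT e OR a) AND (NOT e OR NOT a)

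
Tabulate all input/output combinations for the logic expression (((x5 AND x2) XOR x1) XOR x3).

x2 | x5 | x1 | x3 | Output
--------------------------
0 | 0 | 0 | 0 | 0
0 | 0 | 0 | 1 | 1
0 | 0 | 1 | 0 | 1
0 | 0 | 1 | 1 | 0
0 | 1 | 0 | 0 | 0
0 | 1 | 0 | 1 | 1
0 | 1 | 1 | 0 | 1
0 | 1 | 1 | 1 | 0
1 | 0 | 0 | 0 | 0
1 | 0 | 0 | 1 | 1
1 | 0 | 1 | 0 | 1
1 | 0 | 1 | 1 | 0
1 | 1 | 0 | 0 | 1
1 | 1 | 0 | 1 | 0
1 | 1 | 1 | 0 | 0
1 | 1 | 1 | 1 | 1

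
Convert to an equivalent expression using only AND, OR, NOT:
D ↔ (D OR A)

(D AND (D OR A)) OR (NOT D AND NOT (D OR A))
(Biconditional = both true or both false)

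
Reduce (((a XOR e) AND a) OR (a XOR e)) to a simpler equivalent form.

By absorption (E OR (E AND v) = E):
= (a XOR e)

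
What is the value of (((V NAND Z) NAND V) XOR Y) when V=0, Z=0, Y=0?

Substituting: (((0 NAND 0) NAND 0) XOR 0)
= 1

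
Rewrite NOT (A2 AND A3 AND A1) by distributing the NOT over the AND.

NOT A2 OR NOT A3 OR NOT A1
De Morgan's: NOT(AND of terms) = OR of negations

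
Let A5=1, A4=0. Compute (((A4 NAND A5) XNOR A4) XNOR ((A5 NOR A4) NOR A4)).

Substituting: (((0 NAND 1) XNOR 0) XNOR ((1 NOR 0) NOR 0))
= 0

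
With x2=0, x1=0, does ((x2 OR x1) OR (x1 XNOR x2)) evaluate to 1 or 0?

Substituting: ((0 OR 0) OR (0 XNOR 0))
= 1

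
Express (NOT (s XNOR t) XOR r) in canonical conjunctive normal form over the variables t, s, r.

(t OR s OR r) AND (t OR NOT s OR NOT r) AND (NOT t OR s OR NOT r) AND (NOT t OR NOT s OR r)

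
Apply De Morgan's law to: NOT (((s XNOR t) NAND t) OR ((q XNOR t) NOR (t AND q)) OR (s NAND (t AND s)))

NOT ((s XNOR t) NAND t) AND NOT ((q XNOR t) NOR (t AND q)) AND NOT (s NAND (t AND s))
De Morgan's: NOT(OR of terms) = AND of negations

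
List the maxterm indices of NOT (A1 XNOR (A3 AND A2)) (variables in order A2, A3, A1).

ΠM(0, 2, 4, 7) = (A2 OR A3 OR A1) AND (A2 OR NOT A3 OR A1) AND (NOT A2 OR A3 OR A1) AND (NOT A2 OR NOT A3 OR NOT A1)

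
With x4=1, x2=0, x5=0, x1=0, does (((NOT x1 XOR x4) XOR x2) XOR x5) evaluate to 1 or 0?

Substituting: (((NOT 0 XOR 1) XOR 0) XOR 0)
= 0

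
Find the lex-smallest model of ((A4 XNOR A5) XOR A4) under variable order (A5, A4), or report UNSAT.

A5=0, A4=0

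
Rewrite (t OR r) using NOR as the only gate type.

((t NOR r) NOR (t NOR r))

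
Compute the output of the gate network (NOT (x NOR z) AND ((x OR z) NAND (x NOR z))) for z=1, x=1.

Substituting: (NOT (1 NOR 1) AND ((1 OR 1) NAND (1 NOR 1)))
= 1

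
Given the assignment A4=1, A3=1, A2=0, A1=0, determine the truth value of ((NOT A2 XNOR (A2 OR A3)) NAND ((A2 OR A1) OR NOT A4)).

Substituting: ((NOT 0 XNOR (0 OR 1)) NAND ((0 OR 0) OR NOT 1))
= 1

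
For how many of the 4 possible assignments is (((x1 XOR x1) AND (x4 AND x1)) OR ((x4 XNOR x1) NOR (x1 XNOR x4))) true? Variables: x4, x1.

Satisfying assignments: (0,1), (1,0)
Count: 2 out of 4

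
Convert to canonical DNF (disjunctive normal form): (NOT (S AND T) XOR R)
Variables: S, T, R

(NOT S AND NOT T AND NOT R) OR (NOT S AND T AND NOT R) OR (S AND NOT T AND NOT R) OR (S AND T AND R)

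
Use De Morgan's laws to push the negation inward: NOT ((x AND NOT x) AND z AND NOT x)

NOT (x AND NOT x) OR NOT z OR x
De Morgan's: NOT(AND of terms) = OR of negations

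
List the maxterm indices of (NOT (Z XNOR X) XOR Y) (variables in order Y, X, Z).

ΠM(0, 3, 5, 6) = (Y OR X OR Z) AND (Y OR NOT X OR NOT Z) AND (NOT Y OR X OR NOT Z) AND (NOT Y OR NOT X OR Z)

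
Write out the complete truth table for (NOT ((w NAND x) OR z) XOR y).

y | w | x | z | Output
----------------------
0 | 0 | 0 | 0 | 0
0 | 0 | 0 | 1 | 0
0 | 0 | 1 | 0 | 0
0 | 0 | 1 | 1 | 0
0 | 1 | 0 | 0 | 0
0 | 1 | 0 | 1 | 0
0 | 1 | 1 | 0 | 1
0 | 1 | 1 | 1 | 0
1 | 0 | 0 | 0 | 1
1 | 0 | 0 | 1 | 1
1 | 0 | 1 | 0 | 1
1 | 0 | 1 | 1 | 1
1 | 1 | 0 | 0 | 1
1 | 1 | 0 | 1 | 1
1 | 1 | 1 | 0 | 0
1 | 1 | 1 | 1 | 1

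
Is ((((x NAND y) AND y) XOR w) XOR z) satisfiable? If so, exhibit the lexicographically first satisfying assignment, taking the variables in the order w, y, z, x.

w=0, y=0, z=1, x=0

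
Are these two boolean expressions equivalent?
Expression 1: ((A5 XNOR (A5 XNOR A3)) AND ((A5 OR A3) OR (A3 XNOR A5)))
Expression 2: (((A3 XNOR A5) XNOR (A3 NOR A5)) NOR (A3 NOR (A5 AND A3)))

No. Counterexample: with A5=0, A3=1, Expression 1 = 1 but Expression 2 = 0.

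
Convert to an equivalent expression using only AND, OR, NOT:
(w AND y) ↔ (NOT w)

((w AND y) AND (NOT w)) OR (NOT (w AND y) AND w)
(Biconditional = both true or both false)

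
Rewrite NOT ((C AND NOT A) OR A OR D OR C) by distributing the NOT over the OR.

NOT (C AND NOT A) AND NOT A AND NOT D AND NOT C
De Morgan's: NOT(OR of terms) = AND of negations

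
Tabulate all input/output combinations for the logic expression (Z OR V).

V | Z | Output
--------------
0 | 0 | 0
0 | 1 | 1
1 | 0 | 1
1 | 1 | 1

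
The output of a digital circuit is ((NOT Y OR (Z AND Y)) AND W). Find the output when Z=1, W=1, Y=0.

Substituting: ((NOT 0 OR (1 AND 0)) AND 1)
= 1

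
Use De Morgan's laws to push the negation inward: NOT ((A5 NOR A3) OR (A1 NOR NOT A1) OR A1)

NOT (A5 NOR A3) AND NOT (A1 NOR NOT A1) AND NOT A1
De Morgan's: NOT(OR of terms) = AND of negations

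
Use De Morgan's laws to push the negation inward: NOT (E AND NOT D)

NOT E OR D
De Morgan's: NOT(AND of terms) = OR of negations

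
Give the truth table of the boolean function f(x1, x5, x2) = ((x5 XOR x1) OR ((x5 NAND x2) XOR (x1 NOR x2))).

x1 | x5 | x2 | Output
---------------------
0 | 0 | 0 | 0
0 | 0 | 1 | 1
0 | 1 | 0 | 1
0 | 1 | 1 | 1
1 | 0 | 0 | 1
1 | 0 | 1 | 1
1 | 1 | 0 | 1
1 | 1 | 1 | 0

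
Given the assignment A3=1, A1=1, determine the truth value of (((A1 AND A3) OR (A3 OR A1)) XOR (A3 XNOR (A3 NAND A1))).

Substituting: (((1 AND 1) OR (1 OR 1)) XOR (1 XNOR (1 NAND 1)))
= 1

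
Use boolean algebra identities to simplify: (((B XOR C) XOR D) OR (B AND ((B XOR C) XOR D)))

By absorption (E OR (E AND v) = E):
= ((B XOR C) XOR D)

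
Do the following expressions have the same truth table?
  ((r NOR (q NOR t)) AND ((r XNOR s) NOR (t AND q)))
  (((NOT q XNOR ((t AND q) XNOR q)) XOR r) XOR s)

No. Counterexample: with q=0, t=0, r=0, s=0, Expression 1 = 0 but Expression 2 = 1.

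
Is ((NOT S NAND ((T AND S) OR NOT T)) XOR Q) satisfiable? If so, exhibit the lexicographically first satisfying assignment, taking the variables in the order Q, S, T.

Q=0, S=0, T=1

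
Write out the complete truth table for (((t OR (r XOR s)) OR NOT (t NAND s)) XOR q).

s | q | t | r | Output
----------------------
0 | 0 | 0 | 0 | 0
0 | 0 | 0 | 1 | 1
0 | 0 | 1 | 0 | 1
0 | 0 | 1 | 1 | 1
0 | 1 | 0 | 0 | 1
0 | 1 | 0 | 1 | 0
0 | 1 | 1 | 0 | 0
0 | 1 | 1 | 1 | 0
1 | 0 | 0 | 0 | 1
1 | 0 | 0 | 1 | 0
1 | 0 | 1 | 0 | 1
1 | 0 | 1 | 1 | 1
1 | 1 | 0 | 0 | 0
1 | 1 | 0 | 1 | 1
1 | 1 | 1 | 0 | 0
1 | 1 | 1 | 1 | 0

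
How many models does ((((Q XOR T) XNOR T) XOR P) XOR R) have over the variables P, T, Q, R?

Satisfying assignments: (0,0,0,0), (0,0,1,1), (0,1,0,0), (0,1,1,1), (1,0,0,1), (1,0,1,0), (1,1,0,1), (1,1,1,0)
Count: 8 out of 16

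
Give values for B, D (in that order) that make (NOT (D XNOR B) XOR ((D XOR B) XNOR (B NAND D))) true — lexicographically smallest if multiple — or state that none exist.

B=1, D=1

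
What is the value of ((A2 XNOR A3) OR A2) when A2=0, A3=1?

Substituting: ((0 XNOR 1) OR 0)
= 0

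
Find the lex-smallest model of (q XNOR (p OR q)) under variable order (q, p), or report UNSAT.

q=0, p=0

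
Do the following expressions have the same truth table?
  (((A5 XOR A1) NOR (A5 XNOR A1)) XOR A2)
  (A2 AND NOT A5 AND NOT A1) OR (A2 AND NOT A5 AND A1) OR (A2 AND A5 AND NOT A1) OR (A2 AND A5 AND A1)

Yes, they are equivalent — the two output columns agree on all 8 assignments:
A2 | A5 | A1 | Expression 1 | Expression 2
------------------------------------------
0 | 0 | 0 | 0 | 0
0 | 0 | 1 | 0 | 0
0 | 1 | 0 | 0 | 0
0 | 1 | 1 | 0 | 0
1 | 0 | 0 | 1 | 1
1 | 0 | 1 | 1 | 1
1 | 1 | 0 | 1 | 1
1 | 1 | 1 | 1 | 1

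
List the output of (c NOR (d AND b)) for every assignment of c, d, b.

c | d | b | Output
------------------
0 | 0 | 0 | 1
0 | 0 | 1 | 1
0 | 1 | 0 | 1
0 | 1 | 1 | 0
1 | 0 | 0 | 0
1 | 0 | 1 | 0
1 | 1 | 0 | 0
1 | 1 | 1 | 0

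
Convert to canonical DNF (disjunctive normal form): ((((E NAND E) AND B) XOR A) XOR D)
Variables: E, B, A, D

(NOT E AND NOT B AND NOT A AND D) OR (NOT E AND NOT B AND A AND NOT D) OR (NOT E AND B AND NOT A AND NOT D) OR (NOT E AND B AND A AND D) OR (E AND NOT B AND NOT A AND D) OR (E AND NOT B AND A AND NOT D) OR (E AND B AND NOT A AND D) OR (E AND B AND A AND NOT D)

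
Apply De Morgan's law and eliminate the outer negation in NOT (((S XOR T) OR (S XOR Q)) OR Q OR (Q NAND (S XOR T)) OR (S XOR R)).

NOT ((S XOR T) OR (S XOR Q)) AND NOT Q AND NOT (Q NAND (S XOR T)) AND NOT (S XOR R)
De Morgan's: NOT(OR of terms) = AND of negations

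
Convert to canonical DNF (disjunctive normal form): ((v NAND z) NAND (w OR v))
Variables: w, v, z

(NOT w AND NOT v AND NOT z) OR (NOT w AND NOT v AND z) OR (NOT w AND v AND z) OR (w AND v AND z)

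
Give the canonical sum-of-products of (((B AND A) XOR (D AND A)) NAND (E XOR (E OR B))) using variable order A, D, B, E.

Σm(0, 1, 2, 3, 4, 5, 6, 7, 8, 9, 11, 12, 13, 14, 15) = (NOT A AND NOT D AND NOT B AND NOT E) OR (NOT A AND NOT D AND NOT B AND E) OR (NOT A AND NOT D AND B AND NOT E) OR (NOT A AND NOT D AND B AND E) OR (NOT A AND D AND NOT B AND NOT E) OR (NOT A AND D AND NOT B AND E) OR (NOT A AND D AND B AND NOT E) OR (NOT A AND D AND B AND E) OR (A AND NOT D AND NOT B AND NOT E) OR (A AND NOT D AND NOT B AND E) OR (A AND NOT D AND B AND E) OR (A AND D AND NOT B AND NOT E) OR (A AND D AND NOT B AND E) OR (A AND D AND B AND NOT E) OR (A AND D AND B AND E)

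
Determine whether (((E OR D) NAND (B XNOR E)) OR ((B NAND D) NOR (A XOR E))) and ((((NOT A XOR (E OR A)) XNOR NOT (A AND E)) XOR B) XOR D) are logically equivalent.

No. Counterexample: with E=0, B=1, A=0, D=0, Expression 1 = 1 but Expression 2 = 0.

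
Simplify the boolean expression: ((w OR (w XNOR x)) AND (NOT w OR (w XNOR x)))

By distribution ((E OR v) AND (E OR NOT v) = E):
= (w XNOR x)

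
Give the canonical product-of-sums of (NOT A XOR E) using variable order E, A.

ΠM(1, 2) = (E OR NOT A) AND (NOT E OR A)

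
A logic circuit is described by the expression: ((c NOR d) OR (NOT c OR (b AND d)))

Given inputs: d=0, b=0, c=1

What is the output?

Substituting: ((1 NOR 0) OR (NOT 1 OR (0 AND 0)))
= 0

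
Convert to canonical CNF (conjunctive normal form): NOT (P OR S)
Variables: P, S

(P OR NOT S) AND (NOT P OR S) AND (NOT P OR NOT S)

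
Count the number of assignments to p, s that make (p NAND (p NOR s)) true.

Satisfying assignments: (0,0), (0,1), (1,0), (1,1)
Count: 4 out of 4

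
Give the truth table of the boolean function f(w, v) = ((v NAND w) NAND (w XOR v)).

w | v | Output
--------------
0 | 0 | 1
0 | 1 | 0
1 | 0 | 0
1 | 1 | 1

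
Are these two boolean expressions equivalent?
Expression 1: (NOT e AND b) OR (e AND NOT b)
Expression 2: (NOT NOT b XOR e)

Yes, they are equivalent — the two output columns agree on all 4 assignments:
e | b | Expression 1 | Expression 2
-----------------------------------
0 | 0 | 0 | 0
0 | 1 | 1 | 1
1 | 0 | 1 | 1
1 | 1 | 0 | 0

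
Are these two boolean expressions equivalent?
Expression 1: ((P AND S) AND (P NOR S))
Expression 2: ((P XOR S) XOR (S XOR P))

Yes, they are equivalent — the two output columns agree on all 4 assignments:
P | S | Expression 1 | Expression 2
-----------------------------------
0 | 0 | 0 | 0
0 | 1 | 0 | 0
1 | 0 | 0 | 0
1 | 1 | 0 | 0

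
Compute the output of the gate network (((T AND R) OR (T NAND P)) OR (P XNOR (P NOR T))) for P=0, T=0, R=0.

Substituting: (((0 AND 0) OR (0 NAND 0)) OR (0 XNOR (0 NOR 0)))
= 1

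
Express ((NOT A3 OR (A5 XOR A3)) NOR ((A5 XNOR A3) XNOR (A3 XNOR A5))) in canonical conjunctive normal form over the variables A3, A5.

(A3 OR A5) AND (A3 OR NOT A5) AND (NOT A3 OR A5) AND (NOT A3 OR NOT A5)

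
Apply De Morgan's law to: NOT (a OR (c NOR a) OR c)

NOT a AND NOT (c NOR a) AND NOT c
De Morgan's: NOT(OR of terms) = AND of negations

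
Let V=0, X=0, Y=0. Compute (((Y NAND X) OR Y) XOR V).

Substituting: (((0 NAND 0) OR 0) XOR 0)
= 1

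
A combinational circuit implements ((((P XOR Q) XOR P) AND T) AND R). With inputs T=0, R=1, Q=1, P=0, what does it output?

Substituting: ((((0 XOR 1) XOR 0) AND 0) AND 1)
= 0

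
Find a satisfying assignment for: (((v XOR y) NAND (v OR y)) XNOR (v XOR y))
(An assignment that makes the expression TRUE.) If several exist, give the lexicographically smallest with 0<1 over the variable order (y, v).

UNSATISFIABLE - no assignment makes this expression true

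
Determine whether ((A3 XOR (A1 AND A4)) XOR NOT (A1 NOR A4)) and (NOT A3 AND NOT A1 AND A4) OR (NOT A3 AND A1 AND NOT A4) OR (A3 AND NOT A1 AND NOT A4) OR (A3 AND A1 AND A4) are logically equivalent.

Yes, they are equivalent — the two output columns agree on all 8 assignments:
A3 | A1 | A4 | Expression 1 | Expression 2
------------------------------------------
0 | 0 | 0 | 0 | 0
0 | 0 | 1 | 1 | 1
0 | 1 | 0 | 1 | 1
0 | 1 | 1 | 0 | 0
1 | 0 | 0 | 1 | 1
1 | 0 | 1 | 0 | 0
1 | 1 | 0 | 0 | 0
1 | 1 | 1 | 1 | 1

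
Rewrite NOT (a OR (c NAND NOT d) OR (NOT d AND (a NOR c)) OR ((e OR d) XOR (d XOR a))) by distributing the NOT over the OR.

NOT a AND NOT (c NAND NOT d) AND NOT (NOT d AND (a NOR c)) AND NOT ((e OR d) XOR (d XOR a))
De Morgan's: NOT(OR of terms) = AND of negations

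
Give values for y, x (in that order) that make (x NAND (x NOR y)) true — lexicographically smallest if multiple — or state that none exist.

y=0, x=0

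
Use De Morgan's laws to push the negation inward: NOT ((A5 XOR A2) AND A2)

NOT (A5 XOR A2) OR NOT A2
De Morgan's: NOT(AND of terms) = OR of negations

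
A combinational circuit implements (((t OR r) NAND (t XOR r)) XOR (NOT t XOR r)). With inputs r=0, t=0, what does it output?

Substituting: (((0 OR 0) NAND (0 XOR 0)) XOR (NOT 0 XOR 0))
= 0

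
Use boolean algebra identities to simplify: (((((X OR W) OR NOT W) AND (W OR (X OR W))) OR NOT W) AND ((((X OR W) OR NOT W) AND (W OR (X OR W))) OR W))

By distribution ((E OR v) AND (E OR NOT v) = E) then distribution ((E OR v) AND (E OR NOT v) = E):
= (X OR W)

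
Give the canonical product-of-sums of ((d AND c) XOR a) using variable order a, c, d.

ΠM(0, 1, 2, 7) = (a OR c OR d) AND (a OR c OR NOT d) AND (a OR NOT c OR d) AND (NOT a OR NOT c OR NOT d)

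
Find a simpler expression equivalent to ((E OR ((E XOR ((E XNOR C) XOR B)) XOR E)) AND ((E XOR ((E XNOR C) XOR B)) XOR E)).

By absorption (E AND (E OR v) = E) then XOR self-cancellation ((E XOR v) XOR v = E):
= ((E XNOR C) XOR B)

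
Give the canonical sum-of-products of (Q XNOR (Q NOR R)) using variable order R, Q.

Σm(2) = (R AND NOT Q)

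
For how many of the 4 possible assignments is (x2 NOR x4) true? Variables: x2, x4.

Satisfying assignments: (0,0)
Count: 1 out of 4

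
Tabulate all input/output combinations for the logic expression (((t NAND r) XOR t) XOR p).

p | r | t | Output
------------------
0 | 0 | 0 | 1
0 | 0 | 1 | 0
0 | 1 | 0 | 1
0 | 1 | 1 | 1
1 | 0 | 0 | 0
1 | 0 | 1 | 1
1 | 1 | 0 | 0
1 | 1 | 1 | 0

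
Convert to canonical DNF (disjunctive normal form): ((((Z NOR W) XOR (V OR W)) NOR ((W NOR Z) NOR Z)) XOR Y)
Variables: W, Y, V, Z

(NOT W AND NOT Y AND NOT V AND Z) OR (NOT W AND NOT Y AND V AND NOT Z) OR (NOT W AND Y AND NOT V AND NOT Z) OR (NOT W AND Y AND V AND Z) OR (W AND Y AND NOT V AND NOT Z) OR (W AND Y AND NOT V AND Z) OR (W AND Y AND V AND NOT Z) OR (W AND Y AND V AND Z)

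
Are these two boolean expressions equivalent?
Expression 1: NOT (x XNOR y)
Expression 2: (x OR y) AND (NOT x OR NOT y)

Yes, they are equivalent — the two output columns agree on all 4 assignments:
x | y | Expression 1 | Expression 2
-----------------------------------
0 | 0 | 0 | 0
0 | 1 | 1 | 1
1 | 0 | 1 | 1
1 | 1 | 0 | 0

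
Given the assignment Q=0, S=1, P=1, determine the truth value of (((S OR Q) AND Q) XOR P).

Substituting: (((1 OR 0) AND 0) XOR 1)
= 1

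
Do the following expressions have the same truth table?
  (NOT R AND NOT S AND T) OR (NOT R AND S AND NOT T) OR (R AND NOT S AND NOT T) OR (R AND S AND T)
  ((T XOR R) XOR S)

Yes, they are equivalent — the two output columns agree on all 8 assignments:
R | S | T | Expression 1 | Expression 2
---------------------------------------
0 | 0 | 0 | 0 | 0
0 | 0 | 1 | 1 | 1
0 | 1 | 0 | 1 | 1
0 | 1 | 1 | 0 | 0
1 | 0 | 0 | 1 | 1
1 | 0 | 1 | 0 | 0
1 | 1 | 0 | 0 | 0
1 | 1 | 1 | 1 | 1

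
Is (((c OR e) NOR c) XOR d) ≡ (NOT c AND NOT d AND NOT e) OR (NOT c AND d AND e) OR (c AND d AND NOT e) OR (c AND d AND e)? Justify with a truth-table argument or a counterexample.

Yes, they are equivalent — the two output columns agree on all 8 assignments:
c | d | e | Expression 1 | Expression 2
---------------------------------------
0 | 0 | 0 | 1 | 1
0 | 0 | 1 | 0 | 0
0 | 1 | 0 | 0 | 0
0 | 1 | 1 | 1 | 1
1 | 0 | 0 | 0 | 0
1 | 0 | 1 | 0 | 0
1 | 1 | 0 | 1 | 1
1 | 1 | 1 | 1 | 1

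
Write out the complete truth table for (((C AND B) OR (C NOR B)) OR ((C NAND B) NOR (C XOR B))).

B | C | Output
--------------
0 | 0 | 1
0 | 1 | 0
1 | 0 | 0
1 | 1 | 1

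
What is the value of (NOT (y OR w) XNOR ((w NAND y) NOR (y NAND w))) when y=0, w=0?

Substituting: (NOT (0 OR 0) XNOR ((0 NAND 0) NOR (0 NAND 0)))
= 0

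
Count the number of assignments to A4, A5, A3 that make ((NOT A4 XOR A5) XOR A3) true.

Satisfying assignments: (0,0,0), (0,1,1), (1,0,1), (1,1,0)
Count: 4 out of 8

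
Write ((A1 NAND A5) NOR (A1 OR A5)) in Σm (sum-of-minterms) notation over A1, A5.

Σm() = FALSE (no minterms)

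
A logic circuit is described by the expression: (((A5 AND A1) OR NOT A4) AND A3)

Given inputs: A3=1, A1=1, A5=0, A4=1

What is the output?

Substituting: (((0 AND 1) OR NOT 1) AND 1)
= 0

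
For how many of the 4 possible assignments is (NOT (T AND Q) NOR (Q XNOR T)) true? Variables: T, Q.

No assignment satisfies the expression.
Count: 0 out of 4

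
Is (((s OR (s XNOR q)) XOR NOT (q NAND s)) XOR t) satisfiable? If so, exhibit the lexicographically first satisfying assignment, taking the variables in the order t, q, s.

t=0, q=0, s=0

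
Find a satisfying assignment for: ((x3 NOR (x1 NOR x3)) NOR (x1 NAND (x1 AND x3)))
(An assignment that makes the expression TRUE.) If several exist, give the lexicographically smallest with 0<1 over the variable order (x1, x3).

x1=1, x3=1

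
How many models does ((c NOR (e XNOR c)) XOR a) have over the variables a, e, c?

Satisfying assignments: (0,1,0), (1,0,0), (1,0,1), (1,1,1)
Count: 4 out of 8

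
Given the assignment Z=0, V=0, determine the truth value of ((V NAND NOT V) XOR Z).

Substituting: ((0 NAND NOT 0) XOR 0)
= 1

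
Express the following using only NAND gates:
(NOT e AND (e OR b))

(((e NAND e) NAND ((e NAND e) NAND (b NAND b))) NAND ((e NAND e) NAND ((e NAND e) NAND (b NAND b))))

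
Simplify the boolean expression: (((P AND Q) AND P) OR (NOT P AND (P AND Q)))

By distribution ((E AND v) OR (E AND NOT v) = E):
= (P AND Q)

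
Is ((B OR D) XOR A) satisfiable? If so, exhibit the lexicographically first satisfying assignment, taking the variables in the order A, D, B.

A=0, D=0, B=1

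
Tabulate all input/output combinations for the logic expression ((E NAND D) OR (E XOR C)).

C | D | E | Output
------------------
0 | 0 | 0 | 1
0 | 0 | 1 | 1
0 | 1 | 0 | 1
0 | 1 | 1 | 1
1 | 0 | 0 | 1
1 | 0 | 1 | 1
1 | 1 | 0 | 1
1 | 1 | 1 | 0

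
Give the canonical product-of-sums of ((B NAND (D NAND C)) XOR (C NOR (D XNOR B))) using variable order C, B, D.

ΠM(1, 3, 6) = (C OR B OR NOT D) AND (C OR NOT B OR NOT D) AND (NOT C OR NOT B OR D)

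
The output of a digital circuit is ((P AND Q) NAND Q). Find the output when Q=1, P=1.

Substituting: ((1 AND 1) NAND 1)
= 0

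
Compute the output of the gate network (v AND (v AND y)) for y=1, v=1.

Substituting: (1 AND (1 AND 1))
= 1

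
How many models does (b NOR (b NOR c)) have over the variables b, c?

Satisfying assignments: (0,1)
Count: 1 out of 4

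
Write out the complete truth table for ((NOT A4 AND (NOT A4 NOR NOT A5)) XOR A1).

A1 | A4 | A5 | Output
---------------------
0 | 0 | 0 | 0
0 | 0 | 1 | 0
0 | 1 | 0 | 0
0 | 1 | 1 | 0
1 | 0 | 0 | 1
1 | 0 | 1 | 1
1 | 1 | 0 | 1
1 | 1 | 1 | 1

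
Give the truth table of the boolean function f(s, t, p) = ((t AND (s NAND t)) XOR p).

s | t | p | Output
------------------
0 | 0 | 0 | 0
0 | 0 | 1 | 1
0 | 1 | 0 | 1
0 | 1 | 1 | 0
1 | 0 | 0 | 0
1 | 0 | 1 | 1
1 | 1 | 0 | 0
1 | 1 | 1 | 1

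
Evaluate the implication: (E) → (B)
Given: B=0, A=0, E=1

Antecedent (E) = 1; consequent (B) = 0.
1 → 0 = 0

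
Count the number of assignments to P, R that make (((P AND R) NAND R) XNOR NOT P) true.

Satisfying assignments: (0,0), (0,1), (1,1)
Count: 3 out of 4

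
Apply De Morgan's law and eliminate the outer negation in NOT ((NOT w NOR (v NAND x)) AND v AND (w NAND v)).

NOT (NOT w NOR (v NAND x)) OR NOT v OR NOT (w NAND v)
De Morgan's: NOT(AND of terms) = OR of negations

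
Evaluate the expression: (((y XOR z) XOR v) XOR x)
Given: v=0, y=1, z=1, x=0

Substituting: (((1 XOR 1) XOR 0) XOR 0)
= 0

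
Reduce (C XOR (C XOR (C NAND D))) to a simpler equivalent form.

By XOR self-cancellation ((E XOR v) XOR v = E):
= (C NAND D)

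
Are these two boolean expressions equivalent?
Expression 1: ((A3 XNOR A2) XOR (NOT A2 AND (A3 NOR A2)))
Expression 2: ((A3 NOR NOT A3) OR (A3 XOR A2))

No. Counterexample: with A2=0, A3=1, Expression 1 = 0 but Expression 2 = 1.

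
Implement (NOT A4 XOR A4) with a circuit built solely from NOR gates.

(((((A4 NOR A4) NOR A4) NOR ((A4 NOR A4) NOR A4)) NOR (((A4 NOR A4) NOR A4) NOR ((A4 NOR A4) NOR A4))) NOR (((((A4 NOR A4) NOR (A4 NOR A4)) NOR (A4 NOR A4)) NOR (((A4 NOR A4) NOR (A4 NOR A4)) NOR (A4 NOR A4))) NOR ((((A4 NOR A4) NOR (A4 NOR A4)) NOR (A4 NOR A4)) NOR (((A4 NOR A4) NOR (A4 NOR A4)) NOR (A4 NOR A4)))))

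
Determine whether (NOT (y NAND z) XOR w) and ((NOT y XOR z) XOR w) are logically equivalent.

No. Counterexample: with z=0, y=0, w=0, Expression 1 = 0 but Expression 2 = 1.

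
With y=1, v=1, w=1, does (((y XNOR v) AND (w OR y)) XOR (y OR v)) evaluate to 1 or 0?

Substituting: (((1 XNOR 1) AND (1 OR 1)) XOR (1 OR 1))
= 0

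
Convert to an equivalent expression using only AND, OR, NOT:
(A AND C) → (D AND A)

NOT (A AND C) OR (D AND A)
(Implication elimination: A → B = NOT A OR B)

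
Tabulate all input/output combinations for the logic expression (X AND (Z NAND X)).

Z | X | Output
--------------
0 | 0 | 0
0 | 1 | 1
1 | 0 | 0
1 | 1 | 0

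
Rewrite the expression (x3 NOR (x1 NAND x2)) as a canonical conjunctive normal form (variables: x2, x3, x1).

(x2 OR x3 OR x1) AND (x2 OR x3 OR NOT x1) AND (x2 OR NOT x3 OR x1) AND (x2 OR NOT x3 OR NOT x1) AND (NOT x2 OR x3 OR x1) AND (NOT x2 OR NOT x3 OR x1) AND (NOT x2 OR NOT x3 OR NOT x1)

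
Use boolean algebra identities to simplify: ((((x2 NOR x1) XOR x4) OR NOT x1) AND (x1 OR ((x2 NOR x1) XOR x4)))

By distribution ((E OR v) AND (E OR NOT v) = E):
= ((x2 NOR x1) XOR x4)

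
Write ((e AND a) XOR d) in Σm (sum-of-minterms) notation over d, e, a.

Σm(3, 4, 5, 6) = (NOT d AND e AND a) OR (d AND NOT e AND NOT a) OR (d AND NOT e AND a) OR (d AND e AND NOT a)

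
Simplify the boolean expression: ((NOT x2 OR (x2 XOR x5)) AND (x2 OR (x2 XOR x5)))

By distribution ((E OR v) AND (E OR NOT v) = E):
= (x2 XOR x5)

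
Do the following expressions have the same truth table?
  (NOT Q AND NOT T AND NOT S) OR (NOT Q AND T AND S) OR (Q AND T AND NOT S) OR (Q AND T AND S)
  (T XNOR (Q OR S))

Yes, they are equivalent — the two output columns agree on all 8 assignments:
Q | T | S | Expression 1 | Expression 2
---------------------------------------
0 | 0 | 0 | 1 | 1
0 | 0 | 1 | 0 | 0
0 | 1 | 0 | 0 | 0
0 | 1 | 1 | 1 | 1
1 | 0 | 0 | 0 | 0
1 | 0 | 1 | 0 | 0
1 | 1 | 0 | 1 | 1
1 | 1 | 1 | 1 | 1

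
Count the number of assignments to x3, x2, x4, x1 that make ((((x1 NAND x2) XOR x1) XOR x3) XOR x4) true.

Satisfying assignments: (0,0,0,0), (0,0,1,1), (0,1,0,0), (0,1,0,1), (1,0,0,1), (1,0,1,0), (1,1,1,0), (1,1,1,1)
Count: 8 out of 16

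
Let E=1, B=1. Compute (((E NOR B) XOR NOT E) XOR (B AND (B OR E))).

Substituting: (((1 NOR 1) XOR NOT 1) XOR (1 AND (1 OR 1)))
= 1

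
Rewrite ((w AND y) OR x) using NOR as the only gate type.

((((w NOR w) NOR (y NOR y)) NOR x) NOR (((w NOR w) NOR (y NOR y)) NOR x))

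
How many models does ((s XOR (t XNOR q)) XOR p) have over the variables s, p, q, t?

Satisfying assignments: (0,0,0,0), (0,0,1,1), (0,1,0,1), (0,1,1,0), (1,0,0,1), (1,0,1,0), (1,1,0,0), (1,1,1,1)
Count: 8 out of 16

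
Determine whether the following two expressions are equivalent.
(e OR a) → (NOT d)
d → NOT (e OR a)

Yes, Contrapositive is always equivalent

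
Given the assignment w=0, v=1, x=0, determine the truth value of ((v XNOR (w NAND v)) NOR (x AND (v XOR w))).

Substituting: ((1 XNOR (0 NAND 1)) NOR (0 AND (1 XOR 0)))
= 0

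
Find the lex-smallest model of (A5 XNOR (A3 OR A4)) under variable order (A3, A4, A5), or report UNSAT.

A3=0, A4=0, A5=0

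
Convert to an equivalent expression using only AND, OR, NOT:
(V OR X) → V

NOT (V OR X) OR V
(Implication elimination: A → B = NOT A OR B)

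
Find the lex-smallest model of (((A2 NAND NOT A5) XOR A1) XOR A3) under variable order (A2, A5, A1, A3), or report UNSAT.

A2=0, A5=0, A1=0, A3=0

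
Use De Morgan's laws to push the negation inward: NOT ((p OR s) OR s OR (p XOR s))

NOT (p OR s) AND NOT s AND NOT (p XOR s)
De Morgan's: NOT(OR of terms) = AND of negations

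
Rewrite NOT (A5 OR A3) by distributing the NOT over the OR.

NOT A5 AND NOT A3
De Morgan's: NOT(OR of terms) = AND of negations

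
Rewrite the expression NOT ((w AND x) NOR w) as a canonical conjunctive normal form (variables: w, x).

(w OR x) AND (w OR NOT x)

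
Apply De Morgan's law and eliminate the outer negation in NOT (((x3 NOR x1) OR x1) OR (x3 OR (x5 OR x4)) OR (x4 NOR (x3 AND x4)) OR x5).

NOT ((x3 NOR x1) OR x1) AND NOT (x3 OR (x5 OR x4)) AND NOT (x4 NOR (x3 AND x4)) AND NOT x5
De Morgan's: NOT(OR of terms) = AND of negations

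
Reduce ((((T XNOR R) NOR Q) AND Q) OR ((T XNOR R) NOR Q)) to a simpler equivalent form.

By absorption (E OR (E AND v) = E):
= ((T XNOR R) NOR Q)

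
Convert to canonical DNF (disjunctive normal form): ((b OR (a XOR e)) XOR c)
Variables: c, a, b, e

(NOT c AND NOT a AND NOT b AND e) OR (NOT c AND NOT a AND b AND NOT e) OR (NOT c AND NOT a AND b AND e) OR (NOT c AND a AND NOT b AND NOT e) OR (NOT c AND a AND b AND NOT e) OR (NOT c AND a AND b AND e) OR (c AND NOT a AND NOT b AND NOT e) OR (c AND a AND NOT b AND e)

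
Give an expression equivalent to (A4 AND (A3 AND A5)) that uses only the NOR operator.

((A4 NOR A4) NOR (((A3 NOR A3) NOR (A5 NOR A5)) NOR ((A3 NOR A3) NOR (A5 NOR A5))))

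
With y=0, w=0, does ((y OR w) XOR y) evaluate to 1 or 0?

Substituting: ((0 OR 0) XOR 0)
= 0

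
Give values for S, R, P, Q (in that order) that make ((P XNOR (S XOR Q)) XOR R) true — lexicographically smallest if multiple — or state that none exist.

S=0, R=0, P=0, Q=0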